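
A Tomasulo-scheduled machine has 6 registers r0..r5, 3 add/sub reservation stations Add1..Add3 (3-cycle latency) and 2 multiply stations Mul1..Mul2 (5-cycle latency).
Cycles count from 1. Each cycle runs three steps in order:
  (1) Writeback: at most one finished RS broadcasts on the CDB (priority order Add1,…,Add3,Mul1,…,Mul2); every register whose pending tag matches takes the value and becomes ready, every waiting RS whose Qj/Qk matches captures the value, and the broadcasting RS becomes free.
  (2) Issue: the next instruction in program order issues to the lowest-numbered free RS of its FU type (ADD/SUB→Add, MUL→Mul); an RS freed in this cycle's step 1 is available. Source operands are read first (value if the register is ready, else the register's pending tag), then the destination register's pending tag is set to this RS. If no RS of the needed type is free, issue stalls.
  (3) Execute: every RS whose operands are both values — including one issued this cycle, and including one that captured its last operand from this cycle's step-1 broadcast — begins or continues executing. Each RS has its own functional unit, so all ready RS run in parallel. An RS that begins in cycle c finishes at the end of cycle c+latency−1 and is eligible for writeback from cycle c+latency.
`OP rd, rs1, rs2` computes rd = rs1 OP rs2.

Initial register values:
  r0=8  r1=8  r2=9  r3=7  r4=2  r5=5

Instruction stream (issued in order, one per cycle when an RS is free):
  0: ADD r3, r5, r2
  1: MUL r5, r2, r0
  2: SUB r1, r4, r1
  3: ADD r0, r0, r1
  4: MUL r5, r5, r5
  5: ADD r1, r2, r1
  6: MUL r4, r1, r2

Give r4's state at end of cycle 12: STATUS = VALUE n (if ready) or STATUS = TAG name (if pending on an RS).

STATUS = TAG Mul1

c1: issue ADD r3<-Add1 | r0:8,r1:8,r2:9,r3:Add1,r4:2,r5:5
c2: issue MUL r5<-Mul1 | r0:8,r1:8,r2:9,r3:Add1,r4:2,r5:Mul1
c3: issue SUB r1<-Add2 | r0:8,r1:Add2,r2:9,r3:Add1,r4:2,r5:Mul1
c4: CDB Add1=14; issue ADD r0<-Add1 | r0:Add1,r1:Add2,r2:9,r3:14,r4:2,r5:Mul1
c5: issue MUL r5<-Mul2 | r0:Add1,r1:Add2,r2:9,r3:14,r4:2,r5:Mul2
c6: CDB Add2=-6; issue ADD r1<-Add2 | r0:Add1,r1:Add2,r2:9,r3:14,r4:2,r5:Mul2
c7: CDB Mul1=72; issue MUL r4<-Mul1 | r0:Add1,r1:Add2,r2:9,r3:14,r4:Mul1,r5:Mul2
c8: - | r0:Add1,r1:Add2,r2:9,r3:14,r4:Mul1,r5:Mul2
c9: CDB Add1=2 | r0:2,r1:Add2,r2:9,r3:14,r4:Mul1,r5:Mul2
c10: CDB Add2=3 | r0:2,r1:3,r2:9,r3:14,r4:Mul1,r5:Mul2
c11: - | r0:2,r1:3,r2:9,r3:14,r4:Mul1,r5:Mul2
c12: CDB Mul2=5184 | r0:2,r1:3,r2:9,r3:14,r4:Mul1,r5:5184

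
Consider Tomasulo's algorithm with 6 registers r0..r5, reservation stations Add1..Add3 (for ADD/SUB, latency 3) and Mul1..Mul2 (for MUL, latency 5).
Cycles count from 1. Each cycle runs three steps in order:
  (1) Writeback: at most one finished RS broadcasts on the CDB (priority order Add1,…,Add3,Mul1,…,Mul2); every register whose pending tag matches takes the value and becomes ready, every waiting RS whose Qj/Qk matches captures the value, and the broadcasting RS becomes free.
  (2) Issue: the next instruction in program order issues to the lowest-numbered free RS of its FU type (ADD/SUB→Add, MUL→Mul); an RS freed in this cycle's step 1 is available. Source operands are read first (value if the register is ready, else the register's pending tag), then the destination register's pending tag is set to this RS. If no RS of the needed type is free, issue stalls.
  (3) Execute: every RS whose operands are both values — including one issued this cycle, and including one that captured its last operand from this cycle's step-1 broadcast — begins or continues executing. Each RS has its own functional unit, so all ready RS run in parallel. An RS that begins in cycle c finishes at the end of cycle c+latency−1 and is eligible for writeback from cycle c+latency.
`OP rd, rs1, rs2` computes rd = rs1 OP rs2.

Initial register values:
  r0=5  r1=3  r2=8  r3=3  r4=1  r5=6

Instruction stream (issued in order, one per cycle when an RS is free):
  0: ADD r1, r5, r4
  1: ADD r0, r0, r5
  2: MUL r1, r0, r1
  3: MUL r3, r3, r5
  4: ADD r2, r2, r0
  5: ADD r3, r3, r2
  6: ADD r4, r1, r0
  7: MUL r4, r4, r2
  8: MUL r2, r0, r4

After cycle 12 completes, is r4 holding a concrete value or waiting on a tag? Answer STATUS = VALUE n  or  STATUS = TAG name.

  c1: issue ADD r1<-Add1  regs: r0:5,r1:Add1,r2:8,r3:3,r4:1,r5:6
  c2: issue ADD r0<-Add2  regs: r0:Add2,r1:Add1,r2:8,r3:3,r4:1,r5:6
  c3: issue MUL r1<-Mul1  regs: r0:Add2,r1:Mul1,r2:8,r3:3,r4:1,r5:6
  c4: CDB Add1=7; issue MUL r3<-Mul2  regs: r0:Add2,r1:Mul1,r2:8,r3:Mul2,r4:1,r5:6
  c5: CDB Add2=11; issue ADD r2<-Add1  regs: r0:11,r1:Mul1,r2:Add1,r3:Mul2,r4:1,r5:6
  c6: issue ADD r3<-Add2  regs: r0:11,r1:Mul1,r2:Add1,r3:Add2,r4:1,r5:6
  c7: issue ADD r4<-Add3  regs: r0:11,r1:Mul1,r2:Add1,r3:Add2,r4:Add3,r5:6
  c8: CDB Add1=19; stall  regs: r0:11,r1:Mul1,r2:19,r3:Add2,r4:Add3,r5:6
  c9: CDB Mul2=18; issue MUL r4<-Mul2  regs: r0:11,r1:Mul1,r2:19,r3:Add2,r4:Mul2,r5:6
  c10: CDB Mul1=77; issue MUL r2<-Mul1  regs: r0:11,r1:77,r2:Mul1,r3:Add2,r4:Mul2,r5:6
  c11: -  regs: r0:11,r1:77,r2:Mul1,r3:Add2,r4:Mul2,r5:6
  c12: CDB Add2=37  regs: r0:11,r1:77,r2:Mul1,r3:37,r4:Mul2,r5:6

STATUS = TAG Mul2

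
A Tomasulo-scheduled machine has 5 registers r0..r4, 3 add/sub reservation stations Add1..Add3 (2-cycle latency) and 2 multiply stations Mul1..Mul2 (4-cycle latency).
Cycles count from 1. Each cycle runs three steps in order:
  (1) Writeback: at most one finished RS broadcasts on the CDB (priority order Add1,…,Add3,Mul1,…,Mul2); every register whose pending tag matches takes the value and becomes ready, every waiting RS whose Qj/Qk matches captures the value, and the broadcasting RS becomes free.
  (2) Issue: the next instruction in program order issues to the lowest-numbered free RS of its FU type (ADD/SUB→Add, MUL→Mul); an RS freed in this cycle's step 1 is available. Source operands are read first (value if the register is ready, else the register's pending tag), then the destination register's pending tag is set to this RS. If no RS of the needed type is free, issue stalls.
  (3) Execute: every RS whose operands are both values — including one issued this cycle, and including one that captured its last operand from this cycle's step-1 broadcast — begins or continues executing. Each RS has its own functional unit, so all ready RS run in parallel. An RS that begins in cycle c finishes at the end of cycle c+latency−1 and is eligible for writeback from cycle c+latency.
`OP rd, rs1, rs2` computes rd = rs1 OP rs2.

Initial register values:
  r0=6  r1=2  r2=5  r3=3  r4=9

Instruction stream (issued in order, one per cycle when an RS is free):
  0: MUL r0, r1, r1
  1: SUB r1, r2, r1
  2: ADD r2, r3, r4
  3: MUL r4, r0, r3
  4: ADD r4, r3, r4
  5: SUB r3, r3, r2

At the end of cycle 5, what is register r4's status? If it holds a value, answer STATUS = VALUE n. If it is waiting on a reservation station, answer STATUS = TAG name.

  c1: issue MUL r0<-Mul1  regs: r0:Mul1,r1:2,r2:5,r3:3,r4:9
  c2: issue SUB r1<-Add1  regs: r0:Mul1,r1:Add1,r2:5,r3:3,r4:9
  c3: issue ADD r2<-Add2  regs: r0:Mul1,r1:Add1,r2:Add2,r3:3,r4:9
  c4: CDB Add1=3; issue MUL r4<-Mul2  regs: r0:Mul1,r1:3,r2:Add2,r3:3,r4:Mul2
  c5: CDB Add2=12; issue ADD r4<-Add1  regs: r0:Mul1,r1:3,r2:12,r3:3,r4:Add1

STATUS = TAG Add1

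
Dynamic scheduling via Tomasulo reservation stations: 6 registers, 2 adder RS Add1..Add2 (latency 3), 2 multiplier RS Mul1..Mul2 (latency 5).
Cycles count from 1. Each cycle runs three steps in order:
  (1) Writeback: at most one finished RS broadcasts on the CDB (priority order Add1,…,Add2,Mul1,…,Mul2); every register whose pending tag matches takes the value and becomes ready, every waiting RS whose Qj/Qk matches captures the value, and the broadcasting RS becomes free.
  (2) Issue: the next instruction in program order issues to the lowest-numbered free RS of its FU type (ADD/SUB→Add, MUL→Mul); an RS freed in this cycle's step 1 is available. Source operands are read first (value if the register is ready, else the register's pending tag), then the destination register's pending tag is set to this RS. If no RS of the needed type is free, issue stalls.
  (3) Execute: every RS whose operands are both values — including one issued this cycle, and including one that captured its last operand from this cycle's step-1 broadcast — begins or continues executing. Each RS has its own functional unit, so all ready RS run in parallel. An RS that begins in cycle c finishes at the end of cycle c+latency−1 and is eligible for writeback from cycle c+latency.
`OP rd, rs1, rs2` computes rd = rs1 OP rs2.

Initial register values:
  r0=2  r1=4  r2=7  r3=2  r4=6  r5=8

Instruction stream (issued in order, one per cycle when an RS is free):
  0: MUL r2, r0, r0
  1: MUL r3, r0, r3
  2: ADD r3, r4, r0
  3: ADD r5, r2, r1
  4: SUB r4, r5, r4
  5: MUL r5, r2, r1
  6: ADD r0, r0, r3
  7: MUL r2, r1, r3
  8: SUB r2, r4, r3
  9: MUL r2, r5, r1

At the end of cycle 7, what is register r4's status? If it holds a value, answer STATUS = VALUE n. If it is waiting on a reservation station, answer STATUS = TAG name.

c1: issue MUL r2<-Mul1 | r0:2,r1:4,r2:Mul1,r3:2,r4:6,r5:8
c2: issue MUL r3<-Mul2 | r0:2,r1:4,r2:Mul1,r3:Mul2,r4:6,r5:8
c3: issue ADD r3<-Add1 | r0:2,r1:4,r2:Mul1,r3:Add1,r4:6,r5:8
c4: issue ADD r5<-Add2 | r0:2,r1:4,r2:Mul1,r3:Add1,r4:6,r5:Add2
c5: stall | r0:2,r1:4,r2:Mul1,r3:Add1,r4:6,r5:Add2
c6: CDB Add1=8; issue SUB r4<-Add1 | r0:2,r1:4,r2:Mul1,r3:8,r4:Add1,r5:Add2
c7: CDB Mul1=4; issue MUL r5<-Mul1 | r0:2,r1:4,r2:4,r3:8,r4:Add1,r5:Mul1

STATUS = TAG Add1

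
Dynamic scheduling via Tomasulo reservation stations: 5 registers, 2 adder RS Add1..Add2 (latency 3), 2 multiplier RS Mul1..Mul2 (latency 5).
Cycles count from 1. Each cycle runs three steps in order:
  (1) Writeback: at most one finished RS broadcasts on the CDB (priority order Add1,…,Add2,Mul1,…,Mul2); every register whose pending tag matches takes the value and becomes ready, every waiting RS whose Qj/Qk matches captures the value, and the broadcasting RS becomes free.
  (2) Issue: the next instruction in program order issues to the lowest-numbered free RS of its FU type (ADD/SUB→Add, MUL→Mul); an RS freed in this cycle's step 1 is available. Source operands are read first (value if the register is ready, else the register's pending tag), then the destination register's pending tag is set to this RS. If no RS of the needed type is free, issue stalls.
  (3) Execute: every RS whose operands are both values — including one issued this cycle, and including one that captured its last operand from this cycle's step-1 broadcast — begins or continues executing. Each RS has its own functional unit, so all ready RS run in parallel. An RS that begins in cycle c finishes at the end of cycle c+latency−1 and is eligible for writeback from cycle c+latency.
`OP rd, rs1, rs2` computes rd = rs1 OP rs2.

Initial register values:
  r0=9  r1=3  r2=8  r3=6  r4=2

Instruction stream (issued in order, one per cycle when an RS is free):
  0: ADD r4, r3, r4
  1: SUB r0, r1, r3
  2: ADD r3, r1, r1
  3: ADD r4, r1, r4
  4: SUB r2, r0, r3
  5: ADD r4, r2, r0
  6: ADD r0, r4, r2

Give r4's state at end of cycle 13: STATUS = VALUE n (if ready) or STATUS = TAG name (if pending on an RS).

cycle 1: issue ADD r4<-Add1 // r0:9,r1:3,r2:8,r3:6,r4:Add1
cycle 2: issue SUB r0<-Add2 // r0:Add2,r1:3,r2:8,r3:6,r4:Add1
cycle 3: stall // r0:Add2,r1:3,r2:8,r3:6,r4:Add1
cycle 4: CDB Add1=8; issue ADD r3<-Add1 // r0:Add2,r1:3,r2:8,r3:Add1,r4:8
cycle 5: CDB Add2=-3; issue ADD r4<-Add2 // r0:-3,r1:3,r2:8,r3:Add1,r4:Add2
cycle 6: stall // r0:-3,r1:3,r2:8,r3:Add1,r4:Add2
cycle 7: CDB Add1=6; issue SUB r2<-Add1 // r0:-3,r1:3,r2:Add1,r3:6,r4:Add2
cycle 8: CDB Add2=11; issue ADD r4<-Add2 // r0:-3,r1:3,r2:Add1,r3:6,r4:Add2
cycle 9: stall // r0:-3,r1:3,r2:Add1,r3:6,r4:Add2
cycle 10: CDB Add1=-9; issue ADD r0<-Add1 // r0:Add1,r1:3,r2:-9,r3:6,r4:Add2
cycle 11: - // r0:Add1,r1:3,r2:-9,r3:6,r4:Add2
cycle 12: - // r0:Add1,r1:3,r2:-9,r3:6,r4:Add2
cycle 13: CDB Add2=-12 // r0:Add1,r1:3,r2:-9,r3:6,r4:-12

STATUS = VALUE -12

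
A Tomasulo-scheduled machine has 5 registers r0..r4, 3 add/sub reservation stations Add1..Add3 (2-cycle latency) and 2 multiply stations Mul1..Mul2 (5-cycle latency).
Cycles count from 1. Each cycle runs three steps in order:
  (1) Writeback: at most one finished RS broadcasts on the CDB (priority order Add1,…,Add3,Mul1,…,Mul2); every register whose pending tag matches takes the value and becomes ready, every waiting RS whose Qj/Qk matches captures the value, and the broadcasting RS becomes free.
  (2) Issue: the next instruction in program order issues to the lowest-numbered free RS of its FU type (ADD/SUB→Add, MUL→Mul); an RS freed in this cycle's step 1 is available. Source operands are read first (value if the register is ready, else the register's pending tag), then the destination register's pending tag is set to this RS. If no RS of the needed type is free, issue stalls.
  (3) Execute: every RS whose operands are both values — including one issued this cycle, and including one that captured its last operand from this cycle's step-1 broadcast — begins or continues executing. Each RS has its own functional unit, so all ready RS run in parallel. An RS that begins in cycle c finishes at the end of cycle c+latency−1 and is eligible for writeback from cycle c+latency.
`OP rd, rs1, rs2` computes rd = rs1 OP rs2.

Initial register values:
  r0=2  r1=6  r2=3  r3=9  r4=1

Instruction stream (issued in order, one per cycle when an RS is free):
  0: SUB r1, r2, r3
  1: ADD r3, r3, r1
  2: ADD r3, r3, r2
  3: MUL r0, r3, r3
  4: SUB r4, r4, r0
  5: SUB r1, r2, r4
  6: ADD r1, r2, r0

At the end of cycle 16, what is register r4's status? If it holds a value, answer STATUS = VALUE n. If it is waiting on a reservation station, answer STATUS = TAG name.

STATUS = VALUE -35

cycle 1: issue SUB r1<-Add1 // r0:2,r1:Add1,r2:3,r3:9,r4:1
cycle 2: issue ADD r3<-Add2 // r0:2,r1:Add1,r2:3,r3:Add2,r4:1
cycle 3: CDB Add1=-6; issue ADD r3<-Add1 // r0:2,r1:-6,r2:3,r3:Add1,r4:1
cycle 4: issue MUL r0<-Mul1 // r0:Mul1,r1:-6,r2:3,r3:Add1,r4:1
cycle 5: CDB Add2=3; issue SUB r4<-Add2 // r0:Mul1,r1:-6,r2:3,r3:Add1,r4:Add2
cycle 6: issue SUB r1<-Add3 // r0:Mul1,r1:Add3,r2:3,r3:Add1,r4:Add2
cycle 7: CDB Add1=6; issue ADD r1<-Add1 // r0:Mul1,r1:Add1,r2:3,r3:6,r4:Add2
cycle 8: - // r0:Mul1,r1:Add1,r2:3,r3:6,r4:Add2
cycle 9: - // r0:Mul1,r1:Add1,r2:3,r3:6,r4:Add2
cycle 10: - // r0:Mul1,r1:Add1,r2:3,r3:6,r4:Add2
cycle 11: - // r0:Mul1,r1:Add1,r2:3,r3:6,r4:Add2
cycle 12: CDB Mul1=36 // r0:36,r1:Add1,r2:3,r3:6,r4:Add2
cycle 13: - // r0:36,r1:Add1,r2:3,r3:6,r4:Add2
cycle 14: CDB Add1=39 // r0:36,r1:39,r2:3,r3:6,r4:Add2
cycle 15: CDB Add2=-35 // r0:36,r1:39,r2:3,r3:6,r4:-35
cycle 16: - // r0:36,r1:39,r2:3,r3:6,r4:-35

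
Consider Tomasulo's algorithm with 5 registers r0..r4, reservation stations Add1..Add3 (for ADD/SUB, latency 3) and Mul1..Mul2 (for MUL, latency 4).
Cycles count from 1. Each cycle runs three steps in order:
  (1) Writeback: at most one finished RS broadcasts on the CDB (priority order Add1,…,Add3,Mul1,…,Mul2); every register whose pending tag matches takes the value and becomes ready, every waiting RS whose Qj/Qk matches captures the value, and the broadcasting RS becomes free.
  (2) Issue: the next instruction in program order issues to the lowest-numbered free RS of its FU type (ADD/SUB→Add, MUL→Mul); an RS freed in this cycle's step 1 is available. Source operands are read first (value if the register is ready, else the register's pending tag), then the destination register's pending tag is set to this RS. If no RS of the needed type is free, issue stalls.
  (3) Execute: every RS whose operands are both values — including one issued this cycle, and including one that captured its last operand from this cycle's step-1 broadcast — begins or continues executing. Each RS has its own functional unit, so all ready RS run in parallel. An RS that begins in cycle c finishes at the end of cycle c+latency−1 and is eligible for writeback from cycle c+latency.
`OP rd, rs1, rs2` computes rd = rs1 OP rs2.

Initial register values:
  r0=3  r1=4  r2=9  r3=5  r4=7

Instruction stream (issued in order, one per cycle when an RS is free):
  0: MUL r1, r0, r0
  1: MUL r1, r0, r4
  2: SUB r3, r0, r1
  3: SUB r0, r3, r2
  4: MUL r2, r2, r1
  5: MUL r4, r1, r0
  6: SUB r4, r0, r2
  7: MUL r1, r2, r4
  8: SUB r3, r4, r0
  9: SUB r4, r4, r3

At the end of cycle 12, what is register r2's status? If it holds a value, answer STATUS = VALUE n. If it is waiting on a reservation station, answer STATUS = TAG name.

cycle 1: issue MUL r1<-Mul1 // r0:3,r1:Mul1,r2:9,r3:5,r4:7
cycle 2: issue MUL r1<-Mul2 // r0:3,r1:Mul2,r2:9,r3:5,r4:7
cycle 3: issue SUB r3<-Add1 // r0:3,r1:Mul2,r2:9,r3:Add1,r4:7
cycle 4: issue SUB r0<-Add2 // r0:Add2,r1:Mul2,r2:9,r3:Add1,r4:7
cycle 5: CDB Mul1=9; issue MUL r2<-Mul1 // r0:Add2,r1:Mul2,r2:Mul1,r3:Add1,r4:7
cycle 6: CDB Mul2=21; issue MUL r4<-Mul2 // r0:Add2,r1:21,r2:Mul1,r3:Add1,r4:Mul2
cycle 7: issue SUB r4<-Add3 // r0:Add2,r1:21,r2:Mul1,r3:Add1,r4:Add3
cycle 8: stall // r0:Add2,r1:21,r2:Mul1,r3:Add1,r4:Add3
cycle 9: CDB Add1=-18; stall // r0:Add2,r1:21,r2:Mul1,r3:-18,r4:Add3
cycle 10: CDB Mul1=189; issue MUL r1<-Mul1 // r0:Add2,r1:Mul1,r2:189,r3:-18,r4:Add3
cycle 11: issue SUB r3<-Add1 // r0:Add2,r1:Mul1,r2:189,r3:Add1,r4:Add3
cycle 12: CDB Add2=-27; issue SUB r4<-Add2 // r0:-27,r1:Mul1,r2:189,r3:Add1,r4:Add2

STATUS = VALUE 189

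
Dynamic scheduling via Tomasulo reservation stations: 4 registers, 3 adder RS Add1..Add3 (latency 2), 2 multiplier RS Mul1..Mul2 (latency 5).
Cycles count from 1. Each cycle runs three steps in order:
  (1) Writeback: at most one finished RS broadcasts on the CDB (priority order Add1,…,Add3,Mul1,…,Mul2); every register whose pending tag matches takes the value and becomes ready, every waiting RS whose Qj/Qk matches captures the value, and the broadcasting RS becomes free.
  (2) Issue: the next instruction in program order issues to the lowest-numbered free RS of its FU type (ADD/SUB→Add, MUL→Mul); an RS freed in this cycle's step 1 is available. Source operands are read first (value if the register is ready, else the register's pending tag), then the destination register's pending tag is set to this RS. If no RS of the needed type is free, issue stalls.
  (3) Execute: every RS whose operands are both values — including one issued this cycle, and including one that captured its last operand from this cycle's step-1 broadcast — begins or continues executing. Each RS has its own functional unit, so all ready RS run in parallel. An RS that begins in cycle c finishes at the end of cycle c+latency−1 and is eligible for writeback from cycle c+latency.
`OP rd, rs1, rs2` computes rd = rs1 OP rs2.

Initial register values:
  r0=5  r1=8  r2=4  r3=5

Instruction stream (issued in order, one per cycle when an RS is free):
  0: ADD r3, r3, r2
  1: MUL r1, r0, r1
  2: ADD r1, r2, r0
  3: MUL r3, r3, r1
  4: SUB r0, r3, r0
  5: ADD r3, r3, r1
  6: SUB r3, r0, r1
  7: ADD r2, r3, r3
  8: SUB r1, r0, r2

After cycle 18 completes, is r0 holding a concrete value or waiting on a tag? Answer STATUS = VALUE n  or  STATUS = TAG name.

STATUS = VALUE 76

cycle 1: issue ADD r3<-Add1 // r0:5,r1:8,r2:4,r3:Add1
cycle 2: issue MUL r1<-Mul1 // r0:5,r1:Mul1,r2:4,r3:Add1
cycle 3: CDB Add1=9; issue ADD r1<-Add1 // r0:5,r1:Add1,r2:4,r3:9
cycle 4: issue MUL r3<-Mul2 // r0:5,r1:Add1,r2:4,r3:Mul2
cycle 5: CDB Add1=9; issue SUB r0<-Add1 // r0:Add1,r1:9,r2:4,r3:Mul2
cycle 6: issue ADD r3<-Add2 // r0:Add1,r1:9,r2:4,r3:Add2
cycle 7: CDB Mul1=40; issue SUB r3<-Add3 // r0:Add1,r1:9,r2:4,r3:Add3
cycle 8: stall // r0:Add1,r1:9,r2:4,r3:Add3
cycle 9: stall // r0:Add1,r1:9,r2:4,r3:Add3
cycle 10: CDB Mul2=81; stall // r0:Add1,r1:9,r2:4,r3:Add3
cycle 11: stall // r0:Add1,r1:9,r2:4,r3:Add3
cycle 12: CDB Add1=76; issue ADD r2<-Add1 // r0:76,r1:9,r2:Add1,r3:Add3
cycle 13: CDB Add2=90; issue SUB r1<-Add2 // r0:76,r1:Add2,r2:Add1,r3:Add3
cycle 14: CDB Add3=67 // r0:76,r1:Add2,r2:Add1,r3:67
cycle 15: - // r0:76,r1:Add2,r2:Add1,r3:67
cycle 16: CDB Add1=134 // r0:76,r1:Add2,r2:134,r3:67
cycle 17: - // r0:76,r1:Add2,r2:134,r3:67
cycle 18: CDB Add2=-58 // r0:76,r1:-58,r2:134,r3:67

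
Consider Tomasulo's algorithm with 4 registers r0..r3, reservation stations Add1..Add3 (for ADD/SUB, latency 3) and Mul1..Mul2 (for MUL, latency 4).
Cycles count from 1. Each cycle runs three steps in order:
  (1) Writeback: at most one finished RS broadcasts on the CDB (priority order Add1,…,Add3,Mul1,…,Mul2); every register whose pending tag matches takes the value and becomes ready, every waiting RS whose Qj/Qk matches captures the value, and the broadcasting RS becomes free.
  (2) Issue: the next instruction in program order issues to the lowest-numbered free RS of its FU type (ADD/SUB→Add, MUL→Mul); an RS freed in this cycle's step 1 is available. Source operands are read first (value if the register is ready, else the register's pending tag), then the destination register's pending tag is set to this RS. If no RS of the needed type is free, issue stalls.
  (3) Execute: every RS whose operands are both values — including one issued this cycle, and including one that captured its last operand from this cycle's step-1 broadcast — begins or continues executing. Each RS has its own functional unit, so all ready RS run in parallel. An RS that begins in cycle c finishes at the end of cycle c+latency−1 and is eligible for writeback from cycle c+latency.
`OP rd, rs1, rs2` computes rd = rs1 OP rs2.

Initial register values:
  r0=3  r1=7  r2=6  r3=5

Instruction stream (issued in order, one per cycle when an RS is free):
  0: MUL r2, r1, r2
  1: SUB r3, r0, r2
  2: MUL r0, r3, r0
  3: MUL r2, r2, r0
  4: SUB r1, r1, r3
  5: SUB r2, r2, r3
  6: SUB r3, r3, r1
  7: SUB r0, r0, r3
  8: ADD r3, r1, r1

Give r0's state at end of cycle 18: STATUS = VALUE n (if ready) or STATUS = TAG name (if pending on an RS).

STATUS = VALUE -32

  c1: issue MUL r2<-Mul1  regs: r0:3,r1:7,r2:Mul1,r3:5
  c2: issue SUB r3<-Add1  regs: r0:3,r1:7,r2:Mul1,r3:Add1
  c3: issue MUL r0<-Mul2  regs: r0:Mul2,r1:7,r2:Mul1,r3:Add1
  c4: stall  regs: r0:Mul2,r1:7,r2:Mul1,r3:Add1
  c5: CDB Mul1=42; issue MUL r2<-Mul1  regs: r0:Mul2,r1:7,r2:Mul1,r3:Add1
  c6: issue SUB r1<-Add2  regs: r0:Mul2,r1:Add2,r2:Mul1,r3:Add1
  c7: issue SUB r2<-Add3  regs: r0:Mul2,r1:Add2,r2:Add3,r3:Add1
  c8: CDB Add1=-39; issue SUB r3<-Add1  regs: r0:Mul2,r1:Add2,r2:Add3,r3:Add1
  c9: stall  regs: r0:Mul2,r1:Add2,r2:Add3,r3:Add1
  c10: stall  regs: r0:Mul2,r1:Add2,r2:Add3,r3:Add1
  c11: CDB Add2=46; issue SUB r0<-Add2  regs: r0:Add2,r1:46,r2:Add3,r3:Add1
  c12: CDB Mul2=-117; stall  regs: r0:Add2,r1:46,r2:Add3,r3:Add1
  c13: stall  regs: r0:Add2,r1:46,r2:Add3,r3:Add1
  c14: CDB Add1=-85; issue ADD r3<-Add1  regs: r0:Add2,r1:46,r2:Add3,r3:Add1
  c15: -  regs: r0:Add2,r1:46,r2:Add3,r3:Add1
  c16: CDB Mul1=-4914  regs: r0:Add2,r1:46,r2:Add3,r3:Add1
  c17: CDB Add1=92  regs: r0:Add2,r1:46,r2:Add3,r3:92
  c18: CDB Add2=-32  regs: r0:-32,r1:46,r2:Add3,r3:92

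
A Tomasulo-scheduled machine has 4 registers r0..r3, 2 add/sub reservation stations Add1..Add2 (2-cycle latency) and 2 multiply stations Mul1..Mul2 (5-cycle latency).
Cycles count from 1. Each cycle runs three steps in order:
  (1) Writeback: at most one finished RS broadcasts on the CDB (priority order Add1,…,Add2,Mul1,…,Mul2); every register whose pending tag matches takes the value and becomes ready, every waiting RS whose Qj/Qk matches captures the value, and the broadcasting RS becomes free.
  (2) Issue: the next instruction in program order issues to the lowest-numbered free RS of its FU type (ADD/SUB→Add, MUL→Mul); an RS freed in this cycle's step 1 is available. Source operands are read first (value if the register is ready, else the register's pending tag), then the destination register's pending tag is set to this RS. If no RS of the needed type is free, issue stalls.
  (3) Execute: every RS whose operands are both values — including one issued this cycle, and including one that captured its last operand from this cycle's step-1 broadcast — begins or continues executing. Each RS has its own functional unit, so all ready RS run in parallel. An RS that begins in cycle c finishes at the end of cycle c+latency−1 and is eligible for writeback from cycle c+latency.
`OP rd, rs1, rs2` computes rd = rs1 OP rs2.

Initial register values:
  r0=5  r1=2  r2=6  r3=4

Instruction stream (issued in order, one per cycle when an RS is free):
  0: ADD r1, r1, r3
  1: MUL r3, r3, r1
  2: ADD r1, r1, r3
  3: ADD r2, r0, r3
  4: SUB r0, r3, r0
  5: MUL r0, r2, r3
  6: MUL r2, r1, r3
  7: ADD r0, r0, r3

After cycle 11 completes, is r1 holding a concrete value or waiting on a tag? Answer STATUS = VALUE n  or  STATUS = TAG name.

  c1: issue ADD r1<-Add1  regs: r0:5,r1:Add1,r2:6,r3:4
  c2: issue MUL r3<-Mul1  regs: r0:5,r1:Add1,r2:6,r3:Mul1
  c3: CDB Add1=6; issue ADD r1<-Add1  regs: r0:5,r1:Add1,r2:6,r3:Mul1
  c4: issue ADD r2<-Add2  regs: r0:5,r1:Add1,r2:Add2,r3:Mul1
  c5: stall  regs: r0:5,r1:Add1,r2:Add2,r3:Mul1
  c6: stall  regs: r0:5,r1:Add1,r2:Add2,r3:Mul1
  c7: stall  regs: r0:5,r1:Add1,r2:Add2,r3:Mul1
  c8: CDB Mul1=24; stall  regs: r0:5,r1:Add1,r2:Add2,r3:24
  c9: stall  regs: r0:5,r1:Add1,r2:Add2,r3:24
  c10: CDB Add1=30; issue SUB r0<-Add1  regs: r0:Add1,r1:30,r2:Add2,r3:24
  c11: CDB Add2=29; issue MUL r0<-Mul1  regs: r0:Mul1,r1:30,r2:29,r3:24

STATUS = VALUE 30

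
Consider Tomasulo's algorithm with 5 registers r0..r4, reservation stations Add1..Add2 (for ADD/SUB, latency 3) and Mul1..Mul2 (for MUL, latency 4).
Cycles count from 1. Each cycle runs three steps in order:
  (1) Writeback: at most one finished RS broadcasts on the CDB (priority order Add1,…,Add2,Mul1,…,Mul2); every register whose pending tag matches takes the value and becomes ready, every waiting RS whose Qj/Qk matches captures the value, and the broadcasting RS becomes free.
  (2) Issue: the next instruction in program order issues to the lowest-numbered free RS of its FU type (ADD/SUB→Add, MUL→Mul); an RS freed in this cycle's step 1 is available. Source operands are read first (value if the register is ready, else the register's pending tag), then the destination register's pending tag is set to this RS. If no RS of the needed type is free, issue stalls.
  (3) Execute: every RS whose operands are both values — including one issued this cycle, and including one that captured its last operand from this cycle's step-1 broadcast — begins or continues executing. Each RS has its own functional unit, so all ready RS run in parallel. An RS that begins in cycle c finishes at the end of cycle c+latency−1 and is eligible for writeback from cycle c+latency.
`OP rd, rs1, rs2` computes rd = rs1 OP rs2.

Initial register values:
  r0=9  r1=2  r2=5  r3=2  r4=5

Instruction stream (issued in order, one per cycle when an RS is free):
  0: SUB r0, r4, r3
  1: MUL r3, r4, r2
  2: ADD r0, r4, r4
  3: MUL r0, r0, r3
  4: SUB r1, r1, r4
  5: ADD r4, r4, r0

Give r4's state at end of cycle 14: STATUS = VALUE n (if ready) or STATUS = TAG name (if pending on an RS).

STATUS = VALUE 255

c1: issue SUB r0<-Add1 | r0:Add1,r1:2,r2:5,r3:2,r4:5
c2: issue MUL r3<-Mul1 | r0:Add1,r1:2,r2:5,r3:Mul1,r4:5
c3: issue ADD r0<-Add2 | r0:Add2,r1:2,r2:5,r3:Mul1,r4:5
c4: CDB Add1=3; issue MUL r0<-Mul2 | r0:Mul2,r1:2,r2:5,r3:Mul1,r4:5
c5: issue SUB r1<-Add1 | r0:Mul2,r1:Add1,r2:5,r3:Mul1,r4:5
c6: CDB Add2=10; issue ADD r4<-Add2 | r0:Mul2,r1:Add1,r2:5,r3:Mul1,r4:Add2
c7: CDB Mul1=25 | r0:Mul2,r1:Add1,r2:5,r3:25,r4:Add2
c8: CDB Add1=-3 | r0:Mul2,r1:-3,r2:5,r3:25,r4:Add2
c9: - | r0:Mul2,r1:-3,r2:5,r3:25,r4:Add2
c10: - | r0:Mul2,r1:-3,r2:5,r3:25,r4:Add2
c11: CDB Mul2=250 | r0:250,r1:-3,r2:5,r3:25,r4:Add2
c12: - | r0:250,r1:-3,r2:5,r3:25,r4:Add2
c13: - | r0:250,r1:-3,r2:5,r3:25,r4:Add2
c14: CDB Add2=255 | r0:250,r1:-3,r2:5,r3:25,r4:255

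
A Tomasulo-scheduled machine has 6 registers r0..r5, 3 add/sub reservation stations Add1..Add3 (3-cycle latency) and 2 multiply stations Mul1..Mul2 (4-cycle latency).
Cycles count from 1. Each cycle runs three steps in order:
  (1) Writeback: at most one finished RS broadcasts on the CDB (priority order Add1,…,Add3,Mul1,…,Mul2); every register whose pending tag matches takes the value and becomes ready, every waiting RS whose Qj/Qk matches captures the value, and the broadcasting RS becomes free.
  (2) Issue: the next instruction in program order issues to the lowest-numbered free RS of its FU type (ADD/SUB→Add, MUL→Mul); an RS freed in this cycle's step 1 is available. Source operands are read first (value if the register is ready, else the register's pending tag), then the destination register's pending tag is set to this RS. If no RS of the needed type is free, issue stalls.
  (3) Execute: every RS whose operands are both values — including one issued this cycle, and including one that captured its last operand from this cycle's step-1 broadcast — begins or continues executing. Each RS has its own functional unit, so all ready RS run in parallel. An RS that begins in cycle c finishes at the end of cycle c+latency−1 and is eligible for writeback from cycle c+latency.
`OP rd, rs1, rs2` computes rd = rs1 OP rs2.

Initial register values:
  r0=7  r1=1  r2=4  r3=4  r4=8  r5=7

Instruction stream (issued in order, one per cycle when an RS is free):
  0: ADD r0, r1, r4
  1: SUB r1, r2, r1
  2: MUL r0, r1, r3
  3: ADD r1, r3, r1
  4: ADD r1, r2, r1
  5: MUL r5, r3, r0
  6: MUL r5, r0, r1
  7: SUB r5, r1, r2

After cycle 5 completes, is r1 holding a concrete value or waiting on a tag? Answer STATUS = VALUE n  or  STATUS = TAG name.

STATUS = TAG Add2

  c1: issue ADD r0<-Add1  regs: r0:Add1,r1:1,r2:4,r3:4,r4:8,r5:7
  c2: issue SUB r1<-Add2  regs: r0:Add1,r1:Add2,r2:4,r3:4,r4:8,r5:7
  c3: issue MUL r0<-Mul1  regs: r0:Mul1,r1:Add2,r2:4,r3:4,r4:8,r5:7
  c4: CDB Add1=9; issue ADD r1<-Add1  regs: r0:Mul1,r1:Add1,r2:4,r3:4,r4:8,r5:7
  c5: CDB Add2=3; issue ADD r1<-Add2  regs: r0:Mul1,r1:Add2,r2:4,r3:4,r4:8,r5:7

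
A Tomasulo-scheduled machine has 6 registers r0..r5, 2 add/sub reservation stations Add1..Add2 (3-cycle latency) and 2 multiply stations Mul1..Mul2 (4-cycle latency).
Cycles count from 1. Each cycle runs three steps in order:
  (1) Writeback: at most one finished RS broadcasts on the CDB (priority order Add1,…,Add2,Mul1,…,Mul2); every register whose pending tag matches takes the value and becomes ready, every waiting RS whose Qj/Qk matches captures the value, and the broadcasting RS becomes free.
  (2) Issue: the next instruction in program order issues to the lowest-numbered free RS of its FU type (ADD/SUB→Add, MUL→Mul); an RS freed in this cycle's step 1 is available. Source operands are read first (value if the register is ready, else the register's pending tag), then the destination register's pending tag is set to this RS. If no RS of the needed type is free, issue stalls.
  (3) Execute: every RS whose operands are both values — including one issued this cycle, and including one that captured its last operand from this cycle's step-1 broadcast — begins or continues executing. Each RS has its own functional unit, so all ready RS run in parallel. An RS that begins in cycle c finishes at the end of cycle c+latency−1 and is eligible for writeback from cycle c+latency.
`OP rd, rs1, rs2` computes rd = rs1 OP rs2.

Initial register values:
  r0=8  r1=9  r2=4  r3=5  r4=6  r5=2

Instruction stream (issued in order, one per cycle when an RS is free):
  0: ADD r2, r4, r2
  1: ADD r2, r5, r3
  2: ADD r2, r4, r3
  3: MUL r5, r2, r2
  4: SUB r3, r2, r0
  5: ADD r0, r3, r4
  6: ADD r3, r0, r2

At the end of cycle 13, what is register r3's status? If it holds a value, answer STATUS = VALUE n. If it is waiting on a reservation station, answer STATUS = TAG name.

STATUS = TAG Add2

  c1: issue ADD r2<-Add1  regs: r0:8,r1:9,r2:Add1,r3:5,r4:6,r5:2
  c2: issue ADD r2<-Add2  regs: r0:8,r1:9,r2:Add2,r3:5,r4:6,r5:2
  c3: stall  regs: r0:8,r1:9,r2:Add2,r3:5,r4:6,r5:2
  c4: CDB Add1=10; issue ADD r2<-Add1  regs: r0:8,r1:9,r2:Add1,r3:5,r4:6,r5:2
  c5: CDB Add2=7; issue MUL r5<-Mul1  regs: r0:8,r1:9,r2:Add1,r3:5,r4:6,r5:Mul1
  c6: issue SUB r3<-Add2  regs: r0:8,r1:9,r2:Add1,r3:Add2,r4:6,r5:Mul1
  c7: CDB Add1=11; issue ADD r0<-Add1  regs: r0:Add1,r1:9,r2:11,r3:Add2,r4:6,r5:Mul1
  c8: stall  regs: r0:Add1,r1:9,r2:11,r3:Add2,r4:6,r5:Mul1
  c9: stall  regs: r0:Add1,r1:9,r2:11,r3:Add2,r4:6,r5:Mul1
  c10: CDB Add2=3; issue ADD r3<-Add2  regs: r0:Add1,r1:9,r2:11,r3:Add2,r4:6,r5:Mul1
  c11: CDB Mul1=121  regs: r0:Add1,r1:9,r2:11,r3:Add2,r4:6,r5:121
  c12: -  regs: r0:Add1,r1:9,r2:11,r3:Add2,r4:6,r5:121
  c13: CDB Add1=9  regs: r0:9,r1:9,r2:11,r3:Add2,r4:6,r5:121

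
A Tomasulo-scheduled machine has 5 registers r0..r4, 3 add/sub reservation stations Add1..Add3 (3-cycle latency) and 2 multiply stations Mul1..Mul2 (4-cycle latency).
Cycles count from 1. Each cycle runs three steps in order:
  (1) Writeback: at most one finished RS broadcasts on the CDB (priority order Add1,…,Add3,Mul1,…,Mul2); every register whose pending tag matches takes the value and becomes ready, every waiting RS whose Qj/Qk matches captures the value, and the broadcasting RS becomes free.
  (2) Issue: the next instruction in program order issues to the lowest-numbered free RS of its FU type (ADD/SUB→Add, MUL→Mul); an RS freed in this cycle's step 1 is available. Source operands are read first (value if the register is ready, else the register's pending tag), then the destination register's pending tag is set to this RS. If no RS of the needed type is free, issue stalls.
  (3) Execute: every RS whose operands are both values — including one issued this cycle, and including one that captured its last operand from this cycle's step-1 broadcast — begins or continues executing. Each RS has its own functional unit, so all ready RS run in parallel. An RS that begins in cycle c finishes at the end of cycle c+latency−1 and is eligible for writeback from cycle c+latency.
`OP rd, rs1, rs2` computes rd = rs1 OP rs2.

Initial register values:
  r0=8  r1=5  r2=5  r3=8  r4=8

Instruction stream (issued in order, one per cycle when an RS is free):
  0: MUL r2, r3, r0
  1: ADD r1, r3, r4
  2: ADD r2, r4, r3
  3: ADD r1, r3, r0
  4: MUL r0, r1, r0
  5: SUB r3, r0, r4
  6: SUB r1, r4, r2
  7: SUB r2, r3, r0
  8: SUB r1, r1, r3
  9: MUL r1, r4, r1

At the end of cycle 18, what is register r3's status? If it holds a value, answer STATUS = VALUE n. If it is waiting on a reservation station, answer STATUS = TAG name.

STATUS = VALUE 120

c1: issue MUL r2<-Mul1 | r0:8,r1:5,r2:Mul1,r3:8,r4:8
c2: issue ADD r1<-Add1 | r0:8,r1:Add1,r2:Mul1,r3:8,r4:8
c3: issue ADD r2<-Add2 | r0:8,r1:Add1,r2:Add2,r3:8,r4:8
c4: issue ADD r1<-Add3 | r0:8,r1:Add3,r2:Add2,r3:8,r4:8
c5: CDB Add1=16; issue MUL r0<-Mul2 | r0:Mul2,r1:Add3,r2:Add2,r3:8,r4:8
c6: CDB Add2=16; issue SUB r3<-Add1 | r0:Mul2,r1:Add3,r2:16,r3:Add1,r4:8
c7: CDB Add3=16; issue SUB r1<-Add2 | r0:Mul2,r1:Add2,r2:16,r3:Add1,r4:8
c8: CDB Mul1=64; issue SUB r2<-Add3 | r0:Mul2,r1:Add2,r2:Add3,r3:Add1,r4:8
c9: stall | r0:Mul2,r1:Add2,r2:Add3,r3:Add1,r4:8
c10: CDB Add2=-8; issue SUB r1<-Add2 | r0:Mul2,r1:Add2,r2:Add3,r3:Add1,r4:8
c11: CDB Mul2=128; issue MUL r1<-Mul1 | r0:128,r1:Mul1,r2:Add3,r3:Add1,r4:8
c12: - | r0:128,r1:Mul1,r2:Add3,r3:Add1,r4:8
c13: - | r0:128,r1:Mul1,r2:Add3,r3:Add1,r4:8
c14: CDB Add1=120 | r0:128,r1:Mul1,r2:Add3,r3:120,r4:8
c15: - | r0:128,r1:Mul1,r2:Add3,r3:120,r4:8
c16: - | r0:128,r1:Mul1,r2:Add3,r3:120,r4:8
c17: CDB Add2=-128 | r0:128,r1:Mul1,r2:Add3,r3:120,r4:8
c18: CDB Add3=-8 | r0:128,r1:Mul1,r2:-8,r3:120,r4:8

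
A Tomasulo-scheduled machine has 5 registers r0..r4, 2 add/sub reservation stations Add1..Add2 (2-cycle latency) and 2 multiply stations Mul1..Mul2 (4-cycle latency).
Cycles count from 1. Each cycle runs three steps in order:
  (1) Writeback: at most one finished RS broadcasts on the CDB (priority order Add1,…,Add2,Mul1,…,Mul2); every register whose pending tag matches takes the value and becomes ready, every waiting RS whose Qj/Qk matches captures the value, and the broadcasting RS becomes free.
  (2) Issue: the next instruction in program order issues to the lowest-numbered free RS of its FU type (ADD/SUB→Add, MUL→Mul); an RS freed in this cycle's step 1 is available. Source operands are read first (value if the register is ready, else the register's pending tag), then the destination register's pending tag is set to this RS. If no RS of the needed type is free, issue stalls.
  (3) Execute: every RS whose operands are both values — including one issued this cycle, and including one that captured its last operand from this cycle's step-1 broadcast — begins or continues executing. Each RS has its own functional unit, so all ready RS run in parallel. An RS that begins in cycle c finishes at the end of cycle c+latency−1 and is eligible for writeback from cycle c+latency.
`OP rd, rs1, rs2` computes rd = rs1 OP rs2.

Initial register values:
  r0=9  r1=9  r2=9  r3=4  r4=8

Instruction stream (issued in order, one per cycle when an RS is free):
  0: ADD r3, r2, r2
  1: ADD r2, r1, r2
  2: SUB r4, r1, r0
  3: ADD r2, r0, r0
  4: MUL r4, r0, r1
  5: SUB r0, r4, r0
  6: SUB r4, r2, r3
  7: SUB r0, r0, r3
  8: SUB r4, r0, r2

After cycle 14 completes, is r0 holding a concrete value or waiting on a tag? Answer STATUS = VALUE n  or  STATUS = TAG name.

c1: issue ADD r3<-Add1 | r0:9,r1:9,r2:9,r3:Add1,r4:8
c2: issue ADD r2<-Add2 | r0:9,r1:9,r2:Add2,r3:Add1,r4:8
c3: CDB Add1=18; issue SUB r4<-Add1 | r0:9,r1:9,r2:Add2,r3:18,r4:Add1
c4: CDB Add2=18; issue ADD r2<-Add2 | r0:9,r1:9,r2:Add2,r3:18,r4:Add1
c5: CDB Add1=0; issue MUL r4<-Mul1 | r0:9,r1:9,r2:Add2,r3:18,r4:Mul1
c6: CDB Add2=18; issue SUB r0<-Add1 | r0:Add1,r1:9,r2:18,r3:18,r4:Mul1
c7: issue SUB r4<-Add2 | r0:Add1,r1:9,r2:18,r3:18,r4:Add2
c8: stall | r0:Add1,r1:9,r2:18,r3:18,r4:Add2
c9: CDB Add2=0; issue SUB r0<-Add2 | r0:Add2,r1:9,r2:18,r3:18,r4:0
c10: CDB Mul1=81; stall | r0:Add2,r1:9,r2:18,r3:18,r4:0
c11: stall | r0:Add2,r1:9,r2:18,r3:18,r4:0
c12: CDB Add1=72; issue SUB r4<-Add1 | r0:Add2,r1:9,r2:18,r3:18,r4:Add1
c13: - | r0:Add2,r1:9,r2:18,r3:18,r4:Add1
c14: CDB Add2=54 | r0:54,r1:9,r2:18,r3:18,r4:Add1

STATUS = VALUE 54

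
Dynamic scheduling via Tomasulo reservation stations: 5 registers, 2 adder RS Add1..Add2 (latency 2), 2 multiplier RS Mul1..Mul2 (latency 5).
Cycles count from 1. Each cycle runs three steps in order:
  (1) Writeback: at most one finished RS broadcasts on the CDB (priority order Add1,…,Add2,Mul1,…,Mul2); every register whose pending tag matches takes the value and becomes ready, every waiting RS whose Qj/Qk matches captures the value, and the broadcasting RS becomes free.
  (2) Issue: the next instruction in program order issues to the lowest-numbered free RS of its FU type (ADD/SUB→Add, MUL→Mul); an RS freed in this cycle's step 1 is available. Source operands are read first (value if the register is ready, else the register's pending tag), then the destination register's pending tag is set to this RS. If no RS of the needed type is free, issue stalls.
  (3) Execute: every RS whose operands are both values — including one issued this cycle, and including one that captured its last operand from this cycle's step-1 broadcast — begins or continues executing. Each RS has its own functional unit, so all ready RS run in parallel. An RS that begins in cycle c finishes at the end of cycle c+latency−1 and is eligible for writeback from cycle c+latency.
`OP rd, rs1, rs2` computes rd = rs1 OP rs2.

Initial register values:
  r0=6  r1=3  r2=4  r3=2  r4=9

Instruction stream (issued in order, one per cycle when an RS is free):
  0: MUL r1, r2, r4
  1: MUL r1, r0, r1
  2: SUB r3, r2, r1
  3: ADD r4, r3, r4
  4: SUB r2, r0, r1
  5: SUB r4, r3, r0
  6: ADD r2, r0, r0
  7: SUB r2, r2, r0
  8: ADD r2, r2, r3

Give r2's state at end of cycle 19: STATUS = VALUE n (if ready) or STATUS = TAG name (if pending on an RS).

STATUS = TAG Add2

  c1: issue MUL r1<-Mul1  regs: r0:6,r1:Mul1,r2:4,r3:2,r4:9
  c2: issue MUL r1<-Mul2  regs: r0:6,r1:Mul2,r2:4,r3:2,r4:9
  c3: issue SUB r3<-Add1  regs: r0:6,r1:Mul2,r2:4,r3:Add1,r4:9
  c4: issue ADD r4<-Add2  regs: r0:6,r1:Mul2,r2:4,r3:Add1,r4:Add2
  c5: stall  regs: r0:6,r1:Mul2,r2:4,r3:Add1,r4:Add2
  c6: CDB Mul1=36; stall  regs: r0:6,r1:Mul2,r2:4,r3:Add1,r4:Add2
  c7: stall  regs: r0:6,r1:Mul2,r2:4,r3:Add1,r4:Add2
  c8: stall  regs: r0:6,r1:Mul2,r2:4,r3:Add1,r4:Add2
  c9: stall  regs: r0:6,r1:Mul2,r2:4,r3:Add1,r4:Add2
  c10: stall  regs: r0:6,r1:Mul2,r2:4,r3:Add1,r4:Add2
  c11: CDB Mul2=216; stall  regs: r0:6,r1:216,r2:4,r3:Add1,r4:Add2
  c12: stall  regs: r0:6,r1:216,r2:4,r3:Add1,r4:Add2
  c13: CDB Add1=-212; issue SUB r2<-Add1  regs: r0:6,r1:216,r2:Add1,r3:-212,r4:Add2
  c14: stall  regs: r0:6,r1:216,r2:Add1,r3:-212,r4:Add2
  c15: CDB Add1=-210; issue SUB r4<-Add1  regs: r0:6,r1:216,r2:-210,r3:-212,r4:Add1
  c16: CDB Add2=-203; issue ADD r2<-Add2  regs: r0:6,r1:216,r2:Add2,r3:-212,r4:Add1
  c17: CDB Add1=-218; issue SUB r2<-Add1  regs: r0:6,r1:216,r2:Add1,r3:-212,r4:-218
  c18: CDB Add2=12; issue ADD r2<-Add2  regs: r0:6,r1:216,r2:Add2,r3:-212,r4:-218
  c19: -  regs: r0:6,r1:216,r2:Add2,r3:-212,r4:-218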